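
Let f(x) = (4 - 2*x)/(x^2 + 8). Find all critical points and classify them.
f'(x) = 2*(-x^2 + 2*x*(x - 2) - 8)/(x^2 + 8)^2

Solve f'(x) = 0:
  f'(x) = 2*(x^2 - 4*x - 8)/(x^2 + 8)^2; the denominator is positive wherever f is defined, so f'(x) = 0 ⇔ 2*x^2 - 8*x - 16 = 0.
  Factor: 2*x^2 - 8*x - 16 = 2*(x^2 - 4*x - 8); x^2 - 4*x - 8 = 0 has no rational roots; quadratic formula: x = (4 ± √48)/2.
  ⇒ x = 2 - 2*sqrt(3) ≈ -1.4641, 2 + 2*sqrt(3) ≈ 5.4641

f''(x) = 4*(4*x^2*(2 - x) + (3*x - 2)*(x^2 + 8))/(x^2 + 8)^3
Second-derivative test at each critical point:
  f''(-1.4641) = -0.1347 < 0 → local maximum
  f''(5.4641) = 0.0097 > 0 → local minimum

Critical points: x = 2 - 2*sqrt(3) ≈ -1.4641 (local maximum); x = 2 + 2*sqrt(3) ≈ 5.4641 (local minimum)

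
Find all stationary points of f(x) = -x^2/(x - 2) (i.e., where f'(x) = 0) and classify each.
f'(x) = x*(4 - x)/(x - 2)^2

Solve f'(x) = 0:
  f'(x) = -x*(x - 4)/(x - 2)^2; the denominator is positive wherever f is defined, so f'(x) = 0 ⇔ -x^2 + 4*x = 0.
  Factor: -x^2 + 4*x = -x*(x - 4) = 0.
  ⇒ x = 0, 4

f''(x) = -8/(x^3 - 6*x^2 + 12*x - 8)
Second-derivative test at each critical point:
  f''(0) = 1 > 0 → local minimum
  f''(4) = -1 < 0 → local maximum

Critical points: x = 0 (local minimum); x = 4 (local maximum)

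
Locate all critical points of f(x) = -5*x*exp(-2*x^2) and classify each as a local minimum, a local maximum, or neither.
f'(x) = 5*(4*x^2 - 1)*exp(-2*x^2)

Solve f'(x) = 0:
  f'(x) = (20*x^2 - 5)·exp(-2*x^2) and exp(-2*x^2) > 0 for every x, so f'(x) = 0 ⇔ 20*x^2 - 5 = 0.
  Factor: 20*x^2 - 5 = 5*(2*x - 1)*(2*x + 1) = 0.
  ⇒ x = -1/2, 1/2

f''(x) = (-80*x^3 + 60*x)*exp(-2*x^2)
Second-derivative test at each critical point:
  f''(-1/2) = -12.1306 < 0 → local maximum
  f''(1/2) = 12.1306 > 0 → local minimum

Critical points: x = -1/2 (local maximum); x = 1/2 (local minimum)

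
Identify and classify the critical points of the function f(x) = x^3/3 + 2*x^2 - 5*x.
f'(x) = x^2 + 4*x - 5

Solve f'(x) = 0:
  Factor: x^2 + 4*x - 5 = (x - 1)*(x + 5) = 0.
  ⇒ x = -5, 1

f''(x) = 2*x + 4
Second-derivative test at each critical point:
  f''(-5) = -6 < 0 → local maximum
  f''(1) = 6 > 0 → local minimum

Critical points: x = -5 (local maximum); x = 1 (local minimum)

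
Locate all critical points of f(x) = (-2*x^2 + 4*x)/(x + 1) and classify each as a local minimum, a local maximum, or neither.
f'(x) = 2*(-x^2 - 2*x + 2)/(x^2 + 2*x + 1)

Solve f'(x) = 0:
  f'(x) = -2*(x^2 + 2*x - 2)/(x + 1)^2; the denominator is positive wherever f is defined, so f'(x) = 0 ⇔ -2*x^2 - 4*x + 4 = 0.
  Factor: -2*x^2 - 4*x + 4 = -2*(x^2 + 2*x - 2); x^2 + 2*x - 2 = 0 has no rational roots; quadratic formula: x = (-2 ± √12)/2.
  ⇒ x = -sqrt(3) - 1 ≈ -2.7321, -1 + sqrt(3) ≈ 0.7321

f''(x) = -12/(x^3 + 3*x^2 + 3*x + 1)
Second-derivative test at each critical point:
  f''(-2.7321) = 2.3094 > 0 → local minimum
  f''(0.7321) = -2.3094 < 0 → local maximum

Critical points: x = -sqrt(3) - 1 ≈ -2.7321 (local minimum); x = -1 + sqrt(3) ≈ 0.7321 (local maximum)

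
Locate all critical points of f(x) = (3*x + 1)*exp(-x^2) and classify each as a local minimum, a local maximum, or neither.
f'(x) = (-2*x*(3*x + 1) + 3)*exp(-x^2)

Solve f'(x) = 0:
  f'(x) = (-6*x^2 - 2*x + 3)·exp(-x^2) and exp(-x^2) > 0 for every x, so f'(x) = 0 ⇔ -6*x^2 - 2*x + 3 = 0.
  6*x^2 + 2*x - 3 = 0 has no rational roots; quadratic formula: x = (-2 ± √76)/12.
  ⇒ x = -sqrt(19)/6 - 1/6 ≈ -0.8931, -1/6 + sqrt(19)/6 ≈ 0.5598

f''(x) = 2*(2*x^2*(3*x + 1) - 9*x - 1)*exp(-x^2)
Second-derivative test at each critical point:
  f''(-0.8931) = 3.9261 > 0 → local minimum
  f''(0.5598) = -6.3724 < 0 → local maximum

Critical points: x = -sqrt(19)/6 - 1/6 ≈ -0.8931 (local minimum); x = -1/6 + sqrt(19)/6 ≈ 0.5598 (local maximum)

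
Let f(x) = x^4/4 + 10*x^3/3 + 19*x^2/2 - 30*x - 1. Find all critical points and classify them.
f'(x) = x^3 + 10*x^2 + 19*x - 30

Solve f'(x) = 0:
  Factor: x^3 + 10*x^2 + 19*x - 30 = (x - 1)*(x + 5)*(x + 6) = 0.
  ⇒ x = -6, -5, 1

f''(x) = 3*x^2 + 20*x + 19
Second-derivative test at each critical point:
  f''(-6) = 7 > 0 → local minimum
  f''(-5) = -6 < 0 → local maximum
  f''(1) = 42 > 0 → local minimum

Critical points: x = -6 (local minimum); x = -5 (local maximum); x = 1 (local minimum)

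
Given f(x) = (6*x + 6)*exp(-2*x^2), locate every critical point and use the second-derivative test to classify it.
f'(x) = 6*(-4*x*(x + 1) + 1)*exp(-2*x^2)

Solve f'(x) = 0:
  f'(x) = (-24*x^2 - 24*x + 6)·exp(-2*x^2) and exp(-2*x^2) > 0 for every x, so f'(x) = 0 ⇔ -24*x^2 - 24*x + 6 = 0.
  Factor: -24*x^2 - 24*x + 6 = -6*(4*x^2 + 4*x - 1); 4*x^2 + 4*x - 1 = 0 has no rational roots; quadratic formula: x = (-4 ± √32)/8.
  ⇒ x = -sqrt(2)/2 - 1/2 ≈ -1.2071, -1/2 + sqrt(2)/2 ≈ 0.2071

f''(x) = 24*(4*x^2*(x + 1) - 3*x - 1)*exp(-2*x^2)
Second-derivative test at each critical point:
  f''(-1.2071) = 1.8412 > 0 → local minimum
  f''(0.2071) = -31.1508 < 0 → local maximum

Critical points: x = -sqrt(2)/2 - 1/2 ≈ -1.2071 (local minimum); x = -1/2 + sqrt(2)/2 ≈ 0.2071 (local maximum)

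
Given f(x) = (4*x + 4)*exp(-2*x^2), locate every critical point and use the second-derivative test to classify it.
f'(x) = 4*(-4*x*(x + 1) + 1)*exp(-2*x^2)

Solve f'(x) = 0:
  f'(x) = (-16*x^2 - 16*x + 4)·exp(-2*x^2) and exp(-2*x^2) > 0 for every x, so f'(x) = 0 ⇔ -16*x^2 - 16*x + 4 = 0.
  Factor: -16*x^2 - 16*x + 4 = -4*(4*x^2 + 4*x - 1); 4*x^2 + 4*x - 1 = 0 has no rational roots; quadratic formula: x = (-4 ± √32)/8.
  ⇒ x = -sqrt(2)/2 - 1/2 ≈ -1.2071, -1/2 + sqrt(2)/2 ≈ 0.2071

f''(x) = 16*(4*x^2*(x + 1) - 3*x - 1)*exp(-2*x^2)
Second-derivative test at each critical point:
  f''(-1.2071) = 1.2275 > 0 → local minimum
  f''(0.2071) = -20.7672 < 0 → local maximum

Critical points: x = -sqrt(2)/2 - 1/2 ≈ -1.2071 (local minimum); x = -1/2 + sqrt(2)/2 ≈ 0.2071 (local maximum)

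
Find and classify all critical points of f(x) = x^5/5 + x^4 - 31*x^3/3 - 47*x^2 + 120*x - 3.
f'(x) = x^4 + 4*x^3 - 31*x^2 - 94*x + 120

Solve f'(x) = 0:
  Factor: x^4 + 4*x^3 - 31*x^2 - 94*x + 120 = (x - 5)*(x - 1)*(x + 4)*(x + 6) = 0.
  ⇒ x = -6, -4, 1, 5

f''(x) = 4*x^3 + 12*x^2 - 62*x - 94
Second-derivative test at each critical point:
  f''(-6) = -154 < 0 → local maximum
  f''(-4) = 90 > 0 → local minimum
  f''(1) = -140 < 0 → local maximum
  f''(5) = 396 > 0 → local minimum

Critical points: x = -6 (local maximum); x = -4 (local minimum); x = 1 (local maximum); x = 5 (local minimum)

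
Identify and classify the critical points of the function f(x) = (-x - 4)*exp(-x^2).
f'(x) = (2*x*(x + 4) - 1)*exp(-x^2)

Solve f'(x) = 0:
  f'(x) = (2*x^2 + 8*x - 1)·exp(-x^2) and exp(-x^2) > 0 for every x, so f'(x) = 0 ⇔ 2*x^2 + 8*x - 1 = 0.
  2*x^2 + 8*x - 1 = 0 has no rational roots; quadratic formula: x = (-8 ± √72)/4.
  ⇒ x = -3*sqrt(2)/2 - 2 ≈ -4.1213, -2 + 3*sqrt(2)/2 ≈ 0.1213

f''(x) = 2*(-2*x^2*(x + 4) + 3*x + 4)*exp(-x^2)
Second-derivative test at each critical point:
  f''(-4.1213) = -3.565e-07 < 0 → local maximum
  f''(0.1213) = 8.3613 > 0 → local minimum

Critical points: x = -3*sqrt(2)/2 - 2 ≈ -4.1213 (local maximum); x = -2 + 3*sqrt(2)/2 ≈ 0.1213 (local minimum)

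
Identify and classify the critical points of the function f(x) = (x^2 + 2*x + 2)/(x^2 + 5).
f'(x) = 2*(-x^2 + 3*x + 5)/(x^4 + 10*x^2 + 25)

Solve f'(x) = 0:
  f'(x) = -2*(x^2 - 3*x - 5)/(x^2 + 5)^2; the denominator is positive wherever f is defined, so f'(x) = 0 ⇔ -2*x^2 + 6*x + 10 = 0.
  Factor: -2*x^2 + 6*x + 10 = -2*(x^2 - 3*x - 5); x^2 - 3*x - 5 = 0 has no rational roots; quadratic formula: x = (3 ± √29)/2.
  ⇒ x = 3/2 - sqrt(29)/2 ≈ -1.1926, 3/2 + sqrt(29)/2 ≈ 4.1926

f''(x) = 2*(2*x^3 - 9*x^2 - 30*x + 15)/(x^6 + 15*x^4 + 75*x^2 + 125)
Second-derivative test at each critical point:
  f''(-1.1926) = 0.2611 > 0 → local minimum
  f''(4.1926) = -0.0211 < 0 → local maximum

Critical points: x = 3/2 - sqrt(29)/2 ≈ -1.1926 (local minimum); x = 3/2 + sqrt(29)/2 ≈ 4.1926 (local maximum)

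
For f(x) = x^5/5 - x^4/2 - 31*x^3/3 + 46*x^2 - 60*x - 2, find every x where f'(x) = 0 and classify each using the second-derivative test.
f'(x) = x^4 - 2*x^3 - 31*x^2 + 92*x - 60

Solve f'(x) = 0:
  Factor: x^4 - 2*x^3 - 31*x^2 + 92*x - 60 = (x - 5)*(x - 2)*(x - 1)*(x + 6) = 0.
  ⇒ x = -6, 1, 2, 5

f''(x) = 4*x^3 - 6*x^2 - 62*x + 92
Second-derivative test at each critical point:
  f''(-6) = -616 < 0 → local maximum
  f''(1) = 28 > 0 → local minimum
  f''(2) = -24 < 0 → local maximum
  f''(5) = 132 > 0 → local minimum

Critical points: x = -6 (local maximum); x = 1 (local minimum); x = 2 (local maximum); x = 5 (local minimum)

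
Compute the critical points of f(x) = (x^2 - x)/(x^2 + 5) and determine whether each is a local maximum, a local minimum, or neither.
f'(x) = (x^2 + 10*x - 5)/(x^4 + 10*x^2 + 25)

Solve f'(x) = 0:
  f'(x) = (x^2 + 10*x - 5)/(x^2 + 5)^2; the denominator is positive wherever f is defined, so f'(x) = 0 ⇔ x^2 + 10*x - 5 = 0.
  x^2 + 10*x - 5 = 0 has no rational roots; quadratic formula: x = (-10 ± √120)/2.
  ⇒ x = -sqrt(30) - 5 ≈ -10.4772, -5 + sqrt(30) ≈ 0.4772

f''(x) = 2*(-x^3 - 15*x^2 + 15*x + 25)/(x^6 + 15*x^4 + 75*x^2 + 125)
Second-derivative test at each critical point:
  f''(-10.4772) = -0.0008 < 0 → local maximum
  f''(0.4772) = 0.4008 > 0 → local minimum

Critical points: x = -sqrt(30) - 5 ≈ -10.4772 (local maximum); x = -5 + sqrt(30) ≈ 0.4772 (local minimum)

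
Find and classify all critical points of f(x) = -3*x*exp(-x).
f'(x) = 3*(x - 1)*exp(-x)

Solve f'(x) = 0:
  f'(x) = (3*x - 3)·exp(-x) and exp(-x) > 0 for every x, so f'(x) = 0 ⇔ 3*x - 3 = 0.
  Factor: 3*x - 3 = 3*(x - 1) = 0.
  ⇒ x = 1

f''(x) = 3*(2 - x)*exp(-x)
Second-derivative test at each critical point:
  f''(1) = 1.1036 > 0 → local minimum

Critical points: x = 1 (local minimum)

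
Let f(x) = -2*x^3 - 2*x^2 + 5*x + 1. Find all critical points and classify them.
f'(x) = -6*x^2 - 4*x + 5

Solve f'(x) = 0:
  6*x^2 + 4*x - 5 = 0 has no rational roots; quadratic formula: x = (-4 ± √136)/12.
  ⇒ x = -sqrt(34)/6 - 1/3 ≈ -1.3052, -1/3 + sqrt(34)/6 ≈ 0.6385

f''(x) = -12*x - 4
Second-derivative test at each critical point:
  f''(-1.3052) = 11.6619 > 0 → local minimum
  f''(0.6385) = -11.6619 < 0 → local maximum

Critical points: x = -sqrt(34)/6 - 1/3 ≈ -1.3052 (local minimum); x = -1/3 + sqrt(34)/6 ≈ 0.6385 (local maximum)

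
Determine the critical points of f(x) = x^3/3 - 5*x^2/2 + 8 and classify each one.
f'(x) = x*(x - 5)

Solve f'(x) = 0:
  Factor: x^2 - 5*x = x*(x - 5) = 0.
  ⇒ x = 0, 5

f''(x) = 2*x - 5
Second-derivative test at each critical point:
  f''(0) = -5 < 0 → local maximum
  f''(5) = 5 > 0 → local minimum

Critical points: x = 0 (local maximum); x = 5 (local minimum)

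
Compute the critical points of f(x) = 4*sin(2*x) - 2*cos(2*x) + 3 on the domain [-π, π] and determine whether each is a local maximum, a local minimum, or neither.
f'(x) = 4*sin(2*x) + 8*cos(2*x)

Solve f'(x) = 0 on [-π, π]:
  f'(x) = 0 ⇔ 4*cos(2*x) = -2*sin(2*x) ⇔ tan(2*x) = -2, i.e. 2*x = arctan(-2) + nπ; keep the solutions lying in [-π, π].
  ⇒ x = -pi/2 - atan(2)/2 ≈ -2.1244, -atan(2)/2 ≈ -0.5536, -atan(2)/2 + pi/2 ≈ 1.0172, pi - atan(2)/2 ≈ 2.5880

f''(x) = -16*sin(2*x) + 8*cos(2*x)
Second-derivative test at each critical point:
  f''(-2.1244) = -17.8885 < 0 → local maximum
  f''(-0.5536) = 17.8885 > 0 → local minimum
  f''(1.0172) = -17.8885 < 0 → local maximum
  f''(2.5880) = 17.8885 > 0 → local minimum

Critical points: x = -pi/2 - atan(2)/2 ≈ -2.1244 (local maximum); x = -atan(2)/2 ≈ -0.5536 (local minimum); x = -atan(2)/2 + pi/2 ≈ 1.0172 (local maximum); x = pi - atan(2)/2 ≈ 2.5880 (local minimum)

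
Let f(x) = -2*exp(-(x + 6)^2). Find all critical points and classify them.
f'(x) = 4*(x + 6)*exp(-(x + 6)^2)

Solve f'(x) = 0:
  f'(x) = (4*x + 24)·exp(-(x + 6)^2) and exp(-(x + 6)^2) > 0 for every x, so f'(x) = 0 ⇔ 4*x + 24 = 0.
  Factor: 4*x + 24 = 4*(x + 6) = 0.
  ⇒ x = -6

f''(x) = 4*(1 - 2*(x + 6)^2)*exp(-(x + 6)^2)
Second-derivative test at each critical point:
  f''(-6) = 4 > 0 → local minimum

Critical points: x = -6 (local minimum)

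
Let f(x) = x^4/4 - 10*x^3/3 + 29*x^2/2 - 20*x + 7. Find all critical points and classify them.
f'(x) = x^3 - 10*x^2 + 29*x - 20

Solve f'(x) = 0:
  Factor: x^3 - 10*x^2 + 29*x - 20 = (x - 5)*(x - 4)*(x - 1) = 0.
  ⇒ x = 1, 4, 5

f''(x) = 3*x^2 - 20*x + 29
Second-derivative test at each critical point:
  f''(1) = 12 > 0 → local minimum
  f''(4) = -3 < 0 → local maximum
  f''(5) = 4 > 0 → local minimum

Critical points: x = 1 (local minimum); x = 4 (local maximum); x = 5 (local minimum)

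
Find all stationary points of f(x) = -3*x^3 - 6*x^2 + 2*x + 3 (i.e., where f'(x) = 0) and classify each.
f'(x) = -9*x^2 - 12*x + 2

Solve f'(x) = 0:
  9*x^2 + 12*x - 2 = 0 has no rational roots; quadratic formula: x = (-12 ± √216)/18.
  ⇒ x = -sqrt(6)/3 - 2/3 ≈ -1.4832, -2/3 + sqrt(6)/3 ≈ 0.1498

f''(x) = -18*x - 12
Second-derivative test at each critical point:
  f''(-1.4832) = 14.6969 > 0 → local minimum
  f''(0.1498) = -14.6969 < 0 → local maximum

Critical points: x = -sqrt(6)/3 - 2/3 ≈ -1.4832 (local minimum); x = -2/3 + sqrt(6)/3 ≈ 0.1498 (local maximum)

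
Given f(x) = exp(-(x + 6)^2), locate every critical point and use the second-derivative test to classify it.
f'(x) = 2*(-x - 6)*exp(-(x + 6)^2)

Solve f'(x) = 0:
  f'(x) = (-2*x - 12)·exp(-(x + 6)^2) and exp(-(x + 6)^2) > 0 for every x, so f'(x) = 0 ⇔ -2*x - 12 = 0.
  Factor: -2*x - 12 = -2*(x + 6) = 0.
  ⇒ x = -6

f''(x) = 2*(2*(x + 6)^2 - 1)*exp(-(x + 6)^2)
Second-derivative test at each critical point:
  f''(-6) = -2 < 0 → local maximum

Critical points: x = -6 (local maximum)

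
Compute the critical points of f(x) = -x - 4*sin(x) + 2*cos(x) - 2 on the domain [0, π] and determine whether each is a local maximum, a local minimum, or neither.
f'(x) = -2*sin(x) - 4*cos(x) - 1

Solve f'(x) = 0 on [0, π]:
  f'(x) = 0 ⇔ -2*sin(x) - 4*cos(x) = 1. Write the left side as R·cos(x + φ) with R = √((-4)² + 2²) = 2*sqrt(5), cos φ = -2*sqrt(5)/5, sin φ = sqrt(5)/5; then cos(x + φ) = sqrt(5)/10. Solve for x and keep the solutions lying in [0, π].
  ⇒ x = atan((-1 + 2*sqrt(19))/(-sqrt(19) - 2)) + pi ≈ 2.2600

f''(x) = 4*sin(x) - 2*cos(x)
Second-derivative test at each critical point:
  f''(2.2600) = 4.3589 > 0 → local minimum

Critical points: x = atan((-1 + 2*sqrt(19))/(-sqrt(19) - 2)) + pi ≈ 2.2600 (local minimum)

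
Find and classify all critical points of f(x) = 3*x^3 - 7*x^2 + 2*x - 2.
f'(x) = 9*x^2 - 14*x + 2

Solve f'(x) = 0:
  9*x^2 - 14*x + 2 = 0 has no rational roots; quadratic formula: x = (14 ± √124)/18.
  ⇒ x = 7/9 - sqrt(31)/9 ≈ 0.1591, sqrt(31)/9 + 7/9 ≈ 1.3964

f''(x) = 18*x - 14
Second-derivative test at each critical point:
  f''(0.1591) = -11.1355 < 0 → local maximum
  f''(1.3964) = 11.1355 > 0 → local minimum

Critical points: x = 7/9 - sqrt(31)/9 ≈ 0.1591 (local maximum); x = sqrt(31)/9 + 7/9 ≈ 1.3964 (local minimum)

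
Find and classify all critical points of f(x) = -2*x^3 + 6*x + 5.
f'(x) = 6 - 6*x^2

Solve f'(x) = 0:
  Factor: 6 - 6*x^2 = -6*(x - 1)*(x + 1) = 0.
  ⇒ x = -1, 1

f''(x) = -12*x
Second-derivative test at each critical point:
  f''(-1) = 12 > 0 → local minimum
  f''(1) = -12 < 0 → local maximum

Critical points: x = -1 (local minimum); x = 1 (local maximum)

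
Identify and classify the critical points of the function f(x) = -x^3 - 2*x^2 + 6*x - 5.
f'(x) = -3*x^2 - 4*x + 6

Solve f'(x) = 0:
  3*x^2 + 4*x - 6 = 0 has no rational roots; quadratic formula: x = (-4 ± √88)/6.
  ⇒ x = -sqrt(22)/3 - 2/3 ≈ -2.2301, -2/3 + sqrt(22)/3 ≈ 0.8968

f''(x) = -6*x - 4
Second-derivative test at each critical point:
  f''(-2.2301) = 9.3808 > 0 → local minimum
  f''(0.8968) = -9.3808 < 0 → local maximum

Critical points: x = -sqrt(22)/3 - 2/3 ≈ -2.2301 (local minimum); x = -2/3 + sqrt(22)/3 ≈ 0.8968 (local maximum)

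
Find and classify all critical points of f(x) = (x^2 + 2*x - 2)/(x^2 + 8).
f'(x) = 2*(-x^2 + 10*x + 8)/(x^4 + 16*x^2 + 64)

Solve f'(x) = 0:
  f'(x) = -2*(x^2 - 10*x - 8)/(x^2 + 8)^2; the denominator is positive wherever f is defined, so f'(x) = 0 ⇔ -2*x^2 + 20*x + 16 = 0.
  Factor: -2*x^2 + 20*x + 16 = -2*(x^2 - 10*x - 8); x^2 - 10*x - 8 = 0 has no rational roots; quadratic formula: x = (10 ± √132)/2.
  ⇒ x = 5 - sqrt(33) ≈ -0.7446, 5 + sqrt(33) ≈ 10.7446

f''(x) = 4*(x^3 - 15*x^2 - 24*x + 40)/(x^6 + 24*x^4 + 192*x^2 + 512)
Second-derivative test at each critical point:
  f''(-0.7446) = 0.3140 > 0 → local minimum
  f''(10.7446) = -0.0015 < 0 → local maximum

Critical points: x = 5 - sqrt(33) ≈ -0.7446 (local minimum); x = 5 + sqrt(33) ≈ 10.7446 (local maximum)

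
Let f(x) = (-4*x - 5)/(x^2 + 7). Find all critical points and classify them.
f'(x) = 2*(2*x^2 + 5*x - 14)/(x^4 + 14*x^2 + 49)

Solve f'(x) = 0:
  f'(x) = 2*(2*x^2 + 5*x - 14)/(x^2 + 7)^2; the denominator is positive wherever f is defined, so f'(x) = 0 ⇔ 4*x^2 + 10*x - 28 = 0.
  Factor: 4*x^2 + 10*x - 28 = 2*(2*x^2 + 5*x - 14); 2*x^2 + 5*x - 14 = 0 has no rational roots; quadratic formula: x = (-5 ± √137)/4.
  ⇒ x = -sqrt(137)/4 - 5/4 ≈ -4.1762, -5/4 + sqrt(137)/4 ≈ 1.6762

f''(x) = 2*(-4*x^2*(4*x + 5) + (12*x + 5)*(x^2 + 7))/(x^2 + 7)^3
Second-derivative test at each critical point:
  f''(-4.1762) = -0.0392 < 0 → local maximum
  f''(1.6762) = 0.2433 > 0 → local minimum

Critical points: x = -sqrt(137)/4 - 5/4 ≈ -4.1762 (local maximum); x = -5/4 + sqrt(137)/4 ≈ 1.6762 (local minimum)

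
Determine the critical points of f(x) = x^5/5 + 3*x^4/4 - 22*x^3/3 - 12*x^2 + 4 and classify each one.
f'(x) = x*(x^3 + 3*x^2 - 22*x - 24)

Solve f'(x) = 0:
  Factor: x^4 + 3*x^3 - 22*x^2 - 24*x = x*(x - 4)*(x + 1)*(x + 6) = 0.
  ⇒ x = -6, -1, 0, 4

f''(x) = 4*x^3 + 9*x^2 - 44*x - 24
Second-derivative test at each critical point:
  f''(-6) = -300 < 0 → local maximum
  f''(-1) = 25 > 0 → local minimum
  f''(0) = -24 < 0 → local maximum
  f''(4) = 200 > 0 → local minimum

Critical points: x = -6 (local maximum); x = -1 (local minimum); x = 0 (local maximum); x = 4 (local minimum)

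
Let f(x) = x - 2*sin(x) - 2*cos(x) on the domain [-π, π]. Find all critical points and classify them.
f'(x) = -2*sqrt(2)*cos(x + pi/4) + 1

Solve f'(x) = 0 on [-π, π]:
  f'(x) = 0 ⇔ 2*sin(x) - 2*cos(x) = -1. Write the left side as R·cos(x + φ) with R = √((-2)² + (-2)²) = 2*sqrt(2), cos φ = -sqrt(2)/2, sin φ = -sqrt(2)/2; then cos(x + φ) = -sqrt(2)/4. Solve for x and keep the solutions lying in [-π, π].
  ⇒ x = -pi + atan((-sqrt(7) - 1)/(1 - sqrt(7))) ≈ -1.9948, atan((-1 + sqrt(7))/(1 + sqrt(7))) ≈ 0.4240

f''(x) = 2*sqrt(2)*sin(x + pi/4)
Second-derivative test at each critical point:
  f''(-1.9948) = -2.6458 < 0 → local maximum
  f''(0.4240) = 2.6458 > 0 → local minimum

Critical points: x = -pi + atan((-sqrt(7) - 1)/(1 - sqrt(7))) ≈ -1.9948 (local maximum); x = atan((-1 + sqrt(7))/(1 + sqrt(7))) ≈ 0.4240 (local minimum)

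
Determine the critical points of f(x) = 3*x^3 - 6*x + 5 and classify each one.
f'(x) = 9*x^2 - 6

Solve f'(x) = 0:
  Factor: 9*x^2 - 6 = 3*(3*x^2 - 2); 3*x^2 - 2 = 0 has no rational roots; quadratic formula: x = (0 ± √24)/6.
  ⇒ x = -sqrt(6)/3 ≈ -0.8165, sqrt(6)/3 ≈ 0.8165

f''(x) = 18*x
Second-derivative test at each critical point:
  f''(-0.8165) = -14.6969 < 0 → local maximum
  f''(0.8165) = 14.6969 > 0 → local minimum

Critical points: x = -sqrt(6)/3 ≈ -0.8165 (local maximum); x = sqrt(6)/3 ≈ 0.8165 (local minimum)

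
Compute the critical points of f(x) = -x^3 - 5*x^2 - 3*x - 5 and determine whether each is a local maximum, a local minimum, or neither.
f'(x) = -3*x^2 - 10*x - 3

Solve f'(x) = 0:
  Factor: -3*x^2 - 10*x - 3 = -(x + 3)*(3*x + 1) = 0.
  ⇒ x = -3, -1/3

f''(x) = -6*x - 10
Second-derivative test at each critical point:
  f''(-3) = 8 > 0 → local minimum
  f''(-1/3) = -8 < 0 → local maximum

Critical points: x = -3 (local minimum); x = -1/3 (local maximum)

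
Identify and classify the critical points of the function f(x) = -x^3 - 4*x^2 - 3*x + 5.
f'(x) = -3*x^2 - 8*x - 3

Solve f'(x) = 0:
  3*x^2 + 8*x + 3 = 0 has no rational roots; quadratic formula: x = (-8 ± √28)/6.
  ⇒ x = -4/3 - sqrt(7)/3 ≈ -2.2153, -4/3 + sqrt(7)/3 ≈ -0.4514

f''(x) = -6*x - 8
Second-derivative test at each critical point:
  f''(-2.2153) = 5.2915 > 0 → local minimum
  f''(-0.4514) = -5.2915 < 0 → local maximum

Critical points: x = -4/3 - sqrt(7)/3 ≈ -2.2153 (local minimum); x = -4/3 + sqrt(7)/3 ≈ -0.4514 (local maximum)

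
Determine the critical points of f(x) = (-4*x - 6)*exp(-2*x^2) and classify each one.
f'(x) = 4*(2*x*(2*x + 3) - 1)*exp(-2*x^2)

Solve f'(x) = 0:
  f'(x) = (16*x^2 + 24*x - 4)·exp(-2*x^2) and exp(-2*x^2) > 0 for every x, so f'(x) = 0 ⇔ 16*x^2 + 24*x - 4 = 0.
  Factor: 16*x^2 + 24*x - 4 = 4*(4*x^2 + 6*x - 1); 4*x^2 + 6*x - 1 = 0 has no rational roots; quadratic formula: x = (-6 ± √52)/8.
  ⇒ x = -sqrt(13)/4 - 3/4 ≈ -1.6514, -3/4 + sqrt(13)/4 ≈ 0.1514

f''(x) = 8*(-8*x^3 - 12*x^2 + 6*x + 3)*exp(-2*x^2)
Second-derivative test at each critical point:
  f''(-1.6514) = -0.1234 < 0 → local maximum
  f''(0.1514) = 27.5521 > 0 → local minimum

Critical points: x = -sqrt(13)/4 - 3/4 ≈ -1.6514 (local maximum); x = -3/4 + sqrt(13)/4 ≈ 0.1514 (local minimum)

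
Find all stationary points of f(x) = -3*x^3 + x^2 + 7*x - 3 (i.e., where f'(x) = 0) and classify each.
f'(x) = -9*x^2 + 2*x + 7

Solve f'(x) = 0:
  Factor: -9*x^2 + 2*x + 7 = -(x - 1)*(9*x + 7) = 0.
  ⇒ x = -7/9, 1

f''(x) = 2 - 18*x
Second-derivative test at each critical point:
  f''(-7/9) = 16 > 0 → local minimum
  f''(1) = -16 < 0 → local maximum

Critical points: x = -7/9 (local minimum); x = 1 (local maximum)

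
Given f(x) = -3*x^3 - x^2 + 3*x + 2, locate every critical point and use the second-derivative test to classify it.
f'(x) = -9*x^2 - 2*x + 3

Solve f'(x) = 0:
  9*x^2 + 2*x - 3 = 0 has no rational roots; quadratic formula: x = (-2 ± √112)/18.
  ⇒ x = -2*sqrt(7)/9 - 1/9 ≈ -0.6991, -1/9 + 2*sqrt(7)/9 ≈ 0.4768

f''(x) = -18*x - 2
Second-derivative test at each critical point:
  f''(-0.6991) = 10.5830 > 0 → local minimum
  f''(0.4768) = -10.5830 < 0 → local maximum

Critical points: x = -2*sqrt(7)/9 - 1/9 ≈ -0.6991 (local minimum); x = -1/9 + 2*sqrt(7)/9 ≈ 0.4768 (local maximum)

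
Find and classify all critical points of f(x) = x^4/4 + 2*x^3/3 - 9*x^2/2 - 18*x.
f'(x) = x^3 + 2*x^2 - 9*x - 18

Solve f'(x) = 0:
  Factor: x^3 + 2*x^2 - 9*x - 18 = (x - 3)*(x + 2)*(x + 3) = 0.
  ⇒ x = -3, -2, 3

f''(x) = 3*x^2 + 4*x - 9
Second-derivative test at each critical point:
  f''(-3) = 6 > 0 → local minimum
  f''(-2) = -5 < 0 → local maximum
  f''(3) = 30 > 0 → local minimum

Critical points: x = -3 (local minimum); x = -2 (local maximum); x = 3 (local minimum)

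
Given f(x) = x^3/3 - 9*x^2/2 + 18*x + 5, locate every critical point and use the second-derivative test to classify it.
f'(x) = x^2 - 9*x + 18

Solve f'(x) = 0:
  Factor: x^2 - 9*x + 18 = (x - 6)*(x - 3) = 0.
  ⇒ x = 3, 6

f''(x) = 2*x - 9
Second-derivative test at each critical point:
  f''(3) = -3 < 0 → local maximum
  f''(6) = 3 > 0 → local minimum

Critical points: x = 3 (local maximum); x = 6 (local minimum)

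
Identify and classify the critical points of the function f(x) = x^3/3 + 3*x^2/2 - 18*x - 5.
f'(x) = x^2 + 3*x - 18

Solve f'(x) = 0:
  Factor: x^2 + 3*x - 18 = (x - 3)*(x + 6) = 0.
  ⇒ x = -6, 3

f''(x) = 2*x + 3
Second-derivative test at each critical point:
  f''(-6) = -9 < 0 → local maximum
  f''(3) = 9 > 0 → local minimum

Critical points: x = -6 (local maximum); x = 3 (local minimum)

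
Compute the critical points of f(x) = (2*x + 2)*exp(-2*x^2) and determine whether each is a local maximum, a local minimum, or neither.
f'(x) = 2*(-4*x*(x + 1) + 1)*exp(-2*x^2)

Solve f'(x) = 0:
  f'(x) = (-8*x^2 - 8*x + 2)·exp(-2*x^2) and exp(-2*x^2) > 0 for every x, so f'(x) = 0 ⇔ -8*x^2 - 8*x + 2 = 0.
  Factor: -8*x^2 - 8*x + 2 = -2*(4*x^2 + 4*x - 1); 4*x^2 + 4*x - 1 = 0 has no rational roots; quadratic formula: x = (-4 ± √32)/8.
  ⇒ x = -sqrt(2)/2 - 1/2 ≈ -1.2071, -1/2 + sqrt(2)/2 ≈ 0.2071

f''(x) = 8*(4*x^2*(x + 1) - 3*x - 1)*exp(-2*x^2)
Second-derivative test at each critical point:
  f''(-1.2071) = 0.6137 > 0 → local minimum
  f''(0.2071) = -10.3836 < 0 → local maximum

Critical points: x = -sqrt(2)/2 - 1/2 ≈ -1.2071 (local minimum); x = -1/2 + sqrt(2)/2 ≈ 0.2071 (local maximum)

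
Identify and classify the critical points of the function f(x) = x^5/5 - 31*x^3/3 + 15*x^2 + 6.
f'(x) = x*(x^3 - 31*x + 30)

Solve f'(x) = 0:
  Factor: x^4 - 31*x^2 + 30*x = x*(x - 5)*(x - 1)*(x + 6) = 0.
  ⇒ x = -6, 0, 1, 5

f''(x) = 4*x^3 - 62*x + 30
Second-derivative test at each critical point:
  f''(-6) = -462 < 0 → local maximum
  f''(0) = 30 > 0 → local minimum
  f''(1) = -28 < 0 → local maximum
  f''(5) = 220 > 0 → local minimum

Critical points: x = -6 (local maximum); x = 0 (local minimum); x = 1 (local maximum); x = 5 (local minimum)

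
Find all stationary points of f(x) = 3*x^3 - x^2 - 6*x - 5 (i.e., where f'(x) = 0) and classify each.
f'(x) = 9*x^2 - 2*x - 6

Solve f'(x) = 0:
  9*x^2 - 2*x - 6 = 0 has no rational roots; quadratic formula: x = (2 ± √220)/18.
  ⇒ x = 1/9 - sqrt(55)/9 ≈ -0.7129, 1/9 + sqrt(55)/9 ≈ 0.9351

f''(x) = 18*x - 2
Second-derivative test at each critical point:
  f''(-0.7129) = -14.8324 < 0 → local maximum
  f''(0.9351) = 14.8324 > 0 → local minimum

Critical points: x = 1/9 - sqrt(55)/9 ≈ -0.7129 (local maximum); x = 1/9 + sqrt(55)/9 ≈ 0.9351 (local minimum)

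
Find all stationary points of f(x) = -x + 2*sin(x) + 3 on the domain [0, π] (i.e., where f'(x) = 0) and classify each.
f'(x) = 2*cos(x) - 1

Solve f'(x) = 0 on [0, π]:
  f'(x) = 0 ⇔ cos(x) = 1/2, i.e. x = ±arccos(1/2) + 2nπ; keep the solutions lying in [0, π].
  ⇒ x = pi/3 ≈ 1.0472

f''(x) = -2*sin(x)
Second-derivative test at each critical point:
  f''(1.0472) = -1.7321 < 0 → local maximum

Critical points: x = pi/3 ≈ 1.0472 (local maximum)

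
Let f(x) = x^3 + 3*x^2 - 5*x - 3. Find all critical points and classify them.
f'(x) = 3*x^2 + 6*x - 5

Solve f'(x) = 0:
  3*x^2 + 6*x - 5 = 0 has no rational roots; quadratic formula: x = (-6 ± √96)/6.
  ⇒ x = -2*sqrt(6)/3 - 1 ≈ -2.6330, -1 + 2*sqrt(6)/3 ≈ 0.6330

f''(x) = 6*x + 6
Second-derivative test at each critical point:
  f''(-2.6330) = -9.7980 < 0 → local maximum
  f''(0.6330) = 9.7980 > 0 → local minimum

Critical points: x = -2*sqrt(6)/3 - 1 ≈ -2.6330 (local maximum); x = -1 + 2*sqrt(6)/3 ≈ 0.6330 (local minimum)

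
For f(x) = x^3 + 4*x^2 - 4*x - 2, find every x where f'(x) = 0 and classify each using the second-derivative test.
f'(x) = 3*x^2 + 8*x - 4

Solve f'(x) = 0:
  3*x^2 + 8*x - 4 = 0 has no rational roots; quadratic formula: x = (-8 ± √112)/6.
  ⇒ x = -2*sqrt(7)/3 - 4/3 ≈ -3.0972, -4/3 + 2*sqrt(7)/3 ≈ 0.4305

f''(x) = 6*x + 8
Second-derivative test at each critical point:
  f''(-3.0972) = -10.5830 < 0 → local maximum
  f''(0.4305) = 10.5830 > 0 → local minimum

Critical points: x = -2*sqrt(7)/3 - 4/3 ≈ -3.0972 (local maximum); x = -4/3 + 2*sqrt(7)/3 ≈ 0.4305 (local minimum)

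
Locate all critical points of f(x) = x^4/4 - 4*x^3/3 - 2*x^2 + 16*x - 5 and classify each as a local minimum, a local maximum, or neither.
f'(x) = x^3 - 4*x^2 - 4*x + 16

Solve f'(x) = 0:
  Factor: x^3 - 4*x^2 - 4*x + 16 = (x - 4)*(x - 2)*(x + 2) = 0.
  ⇒ x = -2, 2, 4

f''(x) = 3*x^2 - 8*x - 4
Second-derivative test at each critical point:
  f''(-2) = 24 > 0 → local minimum
  f''(2) = -8 < 0 → local maximum
  f''(4) = 12 > 0 → local minimum

Critical points: x = -2 (local minimum); x = 2 (local maximum); x = 4 (local minimum)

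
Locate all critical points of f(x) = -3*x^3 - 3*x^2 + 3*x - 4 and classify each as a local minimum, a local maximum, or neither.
f'(x) = -9*x^2 - 6*x + 3

Solve f'(x) = 0:
  Factor: -9*x^2 - 6*x + 3 = -3*(x + 1)*(3*x - 1) = 0.
  ⇒ x = -1, 1/3

f''(x) = -18*x - 6
Second-derivative test at each critical point:
  f''(-1) = 12 > 0 → local minimum
  f''(1/3) = -12 < 0 → local maximum

Critical points: x = -1 (local minimum); x = 1/3 (local maximum)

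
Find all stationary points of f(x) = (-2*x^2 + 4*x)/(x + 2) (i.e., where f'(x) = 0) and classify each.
f'(x) = 2*(-x^2 - 4*x + 4)/(x^2 + 4*x + 4)

Solve f'(x) = 0:
  f'(x) = -2*(x^2 + 4*x - 4)/(x + 2)^2; the denominator is positive wherever f is defined, so f'(x) = 0 ⇔ -2*x^2 - 8*x + 8 = 0.
  Factor: -2*x^2 - 8*x + 8 = -2*(x^2 + 4*x - 4); x^2 + 4*x - 4 = 0 has no rational roots; quadratic formula: x = (-4 ± √32)/2.
  ⇒ x = -2*sqrt(2) - 2 ≈ -4.8284, -2 + 2*sqrt(2) ≈ 0.8284

f''(x) = -32/(x^3 + 6*x^2 + 12*x + 8)
Second-derivative test at each critical point:
  f''(-4.8284) = 1.4142 > 0 → local minimum
  f''(0.8284) = -1.4142 < 0 → local maximum

Critical points: x = -2*sqrt(2) - 2 ≈ -4.8284 (local minimum); x = -2 + 2*sqrt(2) ≈ 0.8284 (local maximum)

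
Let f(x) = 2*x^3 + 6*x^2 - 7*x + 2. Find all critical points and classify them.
f'(x) = 6*x^2 + 12*x - 7

Solve f'(x) = 0:
  6*x^2 + 12*x - 7 = 0 has no rational roots; quadratic formula: x = (-12 ± √312)/12.
  ⇒ x = -sqrt(78)/6 - 1 ≈ -2.4720, -1 + sqrt(78)/6 ≈ 0.4720

f''(x) = 12*x + 12
Second-derivative test at each critical point:
  f''(-2.4720) = -17.6635 < 0 → local maximum
  f''(0.4720) = 17.6635 > 0 → local minimum

Critical points: x = -sqrt(78)/6 - 1 ≈ -2.4720 (local maximum); x = -1 + sqrt(78)/6 ≈ 0.4720 (local minimum)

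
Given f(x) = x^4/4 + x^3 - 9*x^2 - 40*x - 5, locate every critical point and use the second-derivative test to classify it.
f'(x) = x^3 + 3*x^2 - 18*x - 40

Solve f'(x) = 0:
  Factor: x^3 + 3*x^2 - 18*x - 40 = (x - 4)*(x + 2)*(x + 5) = 0.
  ⇒ x = -5, -2, 4

f''(x) = 3*x^2 + 6*x - 18
Second-derivative test at each critical point:
  f''(-5) = 27 > 0 → local minimum
  f''(-2) = -18 < 0 → local maximum
  f''(4) = 54 > 0 → local minimum

Critical points: x = -5 (local minimum); x = -2 (local maximum); x = 4 (local minimum)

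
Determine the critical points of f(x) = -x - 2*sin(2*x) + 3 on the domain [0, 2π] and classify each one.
f'(x) = 8*sin(x)^2 - 5

Solve f'(x) = 0 on [0, 2π]:
  f'(x) = 0 ⇔ cos(2*x) = -1/4, i.e. 2*x = ±arccos(-1/4) + 2nπ; keep the solutions lying in [0, 2π].
  ⇒ x = acos(-1/4)/2 ≈ 0.9117, pi - acos(-1/4)/2 ≈ 2.2299, acos(-1/4)/2 + pi ≈ 4.0533, -acos(-1/4)/2 + 2*pi ≈ 5.3714

f''(x) = 8*sin(2*x)
Second-derivative test at each critical point:
  f''(0.9117) = 7.7460 > 0 → local minimum
  f''(2.2299) = -7.7460 < 0 → local maximum
  f''(4.0533) = 7.7460 > 0 → local minimum
  f''(5.3714) = -7.7460 < 0 → local maximum

Critical points: x = acos(-1/4)/2 ≈ 0.9117 (local minimum); x = pi - acos(-1/4)/2 ≈ 2.2299 (local maximum); x = acos(-1/4)/2 + pi ≈ 4.0533 (local minimum); x = -acos(-1/4)/2 + 2*pi ≈ 5.3714 (local maximum)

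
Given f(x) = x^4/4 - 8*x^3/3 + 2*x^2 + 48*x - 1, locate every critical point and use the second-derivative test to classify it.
f'(x) = x^3 - 8*x^2 + 4*x + 48

Solve f'(x) = 0:
  Factor: x^3 - 8*x^2 + 4*x + 48 = (x - 6)*(x - 4)*(x + 2) = 0.
  ⇒ x = -2, 4, 6

f''(x) = 3*x^2 - 16*x + 4
Second-derivative test at each critical point:
  f''(-2) = 48 > 0 → local minimum
  f''(4) = -12 < 0 → local maximum
  f''(6) = 16 > 0 → local minimum

Critical points: x = -2 (local minimum); x = 4 (local maximum); x = 6 (local minimum)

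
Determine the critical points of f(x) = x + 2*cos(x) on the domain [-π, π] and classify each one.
f'(x) = 1 - 2*sin(x)

Solve f'(x) = 0 on [-π, π]:
  f'(x) = 0 ⇔ sin(x) = 1/2, i.e. x = arcsin(1/2) + 2nπ or x = π − arcsin(1/2) + 2nπ; keep the solutions lying in [-π, π].
  ⇒ x = pi/6 ≈ 0.5236, 5*pi/6 ≈ 2.6180

f''(x) = -2*cos(x)
Second-derivative test at each critical point:
  f''(0.5236) = -1.7321 < 0 → local maximum
  f''(2.6180) = 1.7321 > 0 → local minimum

Critical points: x = pi/6 ≈ 0.5236 (local maximum); x = 5*pi/6 ≈ 2.6180 (local minimum)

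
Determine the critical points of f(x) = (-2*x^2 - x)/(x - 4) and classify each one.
f'(x) = 2*(-x^2 + 8*x + 2)/(x^2 - 8*x + 16)

Solve f'(x) = 0:
  f'(x) = -2*(x^2 - 8*x - 2)/(x - 4)^2; the denominator is positive wherever f is defined, so f'(x) = 0 ⇔ -2*x^2 + 16*x + 4 = 0.
  Factor: -2*x^2 + 16*x + 4 = -2*(x^2 - 8*x - 2); x^2 - 8*x - 2 = 0 has no rational roots; quadratic formula: x = (8 ± √72)/2.
  ⇒ x = 4 - 3*sqrt(2) ≈ -0.2426, 4 + 3*sqrt(2) ≈ 8.2426

f''(x) = -72/(x^3 - 12*x^2 + 48*x - 64)
Second-derivative test at each critical point:
  f''(-0.2426) = 0.9428 > 0 → local minimum
  f''(8.2426) = -0.9428 < 0 → local maximum

Critical points: x = 4 - 3*sqrt(2) ≈ -0.2426 (local minimum); x = 4 + 3*sqrt(2) ≈ 8.2426 (local maximum)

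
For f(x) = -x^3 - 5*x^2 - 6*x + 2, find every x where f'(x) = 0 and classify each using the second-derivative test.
f'(x) = -3*x^2 - 10*x - 6

Solve f'(x) = 0:
  3*x^2 + 10*x + 6 = 0 has no rational roots; quadratic formula: x = (-10 ± √28)/6.
  ⇒ x = -5/3 - sqrt(7)/3 ≈ -2.5486, -5/3 + sqrt(7)/3 ≈ -0.7847

f''(x) = -6*x - 10
Second-derivative test at each critical point:
  f''(-2.5486) = 5.2915 > 0 → local minimum
  f''(-0.7847) = -5.2915 < 0 → local maximum

Critical points: x = -5/3 - sqrt(7)/3 ≈ -2.5486 (local minimum); x = -5/3 + sqrt(7)/3 ≈ -0.7847 (local maximum)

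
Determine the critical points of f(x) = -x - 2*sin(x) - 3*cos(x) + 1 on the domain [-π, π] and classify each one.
f'(x) = 3*sin(x) - 2*cos(x) - 1

Solve f'(x) = 0 on [-π, π]:
  f'(x) = 0 ⇔ 3*sin(x) - 2*cos(x) = 1. Write the left side as R·cos(x + φ) with R = √((-2)² + (-3)²) = sqrt(13), cos φ = -2*sqrt(13)/13, sin φ = -3*sqrt(13)/13; then cos(x + φ) = sqrt(13)/13. Solve for x and keep the solutions lying in [-π, π].
  ⇒ x = -pi + atan((3 - 4*sqrt(3))/(-6*sqrt(3) - 2)) ≈ -2.8346, atan((3 + 4*sqrt(3))/(-2 + 6*sqrt(3))) ≈ 0.8690

f''(x) = 2*sin(x) + 3*cos(x)
Second-derivative test at each critical point:
  f''(-2.8346) = -3.4641 < 0 → local maximum
  f''(0.8690) = 3.4641 > 0 → local minimum

Critical points: x = -pi + atan((3 - 4*sqrt(3))/(-6*sqrt(3) - 2)) ≈ -2.8346 (local maximum); x = atan((3 + 4*sqrt(3))/(-2 + 6*sqrt(3))) ≈ 0.8690 (local minimum)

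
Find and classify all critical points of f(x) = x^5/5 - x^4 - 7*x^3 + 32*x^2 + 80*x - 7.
f'(x) = x^4 - 4*x^3 - 21*x^2 + 64*x + 80

Solve f'(x) = 0:
  Factor: x^4 - 4*x^3 - 21*x^2 + 64*x + 80 = (x - 5)*(x - 4)*(x + 1)*(x + 4) = 0.
  ⇒ x = -4, -1, 4, 5

f''(x) = 4*x^3 - 12*x^2 - 42*x + 64
Second-derivative test at each critical point:
  f''(-4) = -216 < 0 → local maximum
  f''(-1) = 90 > 0 → local minimum
  f''(4) = -40 < 0 → local maximum
  f''(5) = 54 > 0 → local minimum

Critical points: x = -4 (local maximum); x = -1 (local minimum); x = 4 (local maximum); x = 5 (local minimum)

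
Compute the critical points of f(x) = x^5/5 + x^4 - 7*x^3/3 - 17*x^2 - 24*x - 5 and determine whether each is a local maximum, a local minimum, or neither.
f'(x) = x^4 + 4*x^3 - 7*x^2 - 34*x - 24

Solve f'(x) = 0:
  Factor: x^4 + 4*x^3 - 7*x^2 - 34*x - 24 = (x - 3)*(x + 1)*(x + 2)*(x + 4) = 0.
  ⇒ x = -4, -2, -1, 3

f''(x) = 4*x^3 + 12*x^2 - 14*x - 34
Second-derivative test at each critical point:
  f''(-4) = -42 < 0 → local maximum
  f''(-2) = 10 > 0 → local minimum
  f''(-1) = -12 < 0 → local maximum
  f''(3) = 140 > 0 → local minimum

Critical points: x = -4 (local maximum); x = -2 (local minimum); x = -1 (local maximum); x = 3 (local minimum)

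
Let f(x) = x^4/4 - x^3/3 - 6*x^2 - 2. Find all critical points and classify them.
f'(x) = x*(x^2 - x - 12)

Solve f'(x) = 0:
  Factor: x^3 - x^2 - 12*x = x*(x - 4)*(x + 3) = 0.
  ⇒ x = -3, 0, 4

f''(x) = 3*x^2 - 2*x - 12
Second-derivative test at each critical point:
  f''(-3) = 21 > 0 → local minimum
  f''(0) = -12 < 0 → local maximum
  f''(4) = 28 > 0 → local minimum

Critical points: x = -3 (local minimum); x = 0 (local maximum); x = 4 (local minimum)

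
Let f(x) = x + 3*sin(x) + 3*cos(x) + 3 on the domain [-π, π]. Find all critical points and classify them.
f'(x) = 3*sqrt(2)*cos(x + pi/4) + 1

Solve f'(x) = 0 on [-π, π]:
  f'(x) = 0 ⇔ -3*sin(x) + 3*cos(x) = -1. Write the left side as R·cos(x + φ) with R = √(3² + 3²) = 3*sqrt(2), cos φ = sqrt(2)/2, sin φ = sqrt(2)/2; then cos(x + φ) = -sqrt(2)/6. Solve for x and keep the solutions lying in [-π, π].
  ⇒ x = -pi + atan((1 - sqrt(17))/(-sqrt(17) - 1)) ≈ -2.5941, atan((1 + sqrt(17))/(-1 + sqrt(17))) ≈ 1.0233

f''(x) = -3*sqrt(2)*sin(x + pi/4)
Second-derivative test at each critical point:
  f''(-2.5941) = 4.1231 > 0 → local minimum
  f''(1.0233) = -4.1231 < 0 → local maximum

Critical points: x = -pi + atan((1 - sqrt(17))/(-sqrt(17) - 1)) ≈ -2.5941 (local minimum); x = atan((1 + sqrt(17))/(-1 + sqrt(17))) ≈ 1.0233 (local maximum)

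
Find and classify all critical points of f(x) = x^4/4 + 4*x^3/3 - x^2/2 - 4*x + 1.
f'(x) = x^3 + 4*x^2 - x - 4

Solve f'(x) = 0:
  Factor: x^3 + 4*x^2 - x - 4 = (x - 1)*(x + 1)*(x + 4) = 0.
  ⇒ x = -4, -1, 1

f''(x) = 3*x^2 + 8*x - 1
Second-derivative test at each critical point:
  f''(-4) = 15 > 0 → local minimum
  f''(-1) = -6 < 0 → local maximum
  f''(1) = 10 > 0 → local minimum

Critical points: x = -4 (local minimum); x = -1 (local maximum); x = 1 (local minimum)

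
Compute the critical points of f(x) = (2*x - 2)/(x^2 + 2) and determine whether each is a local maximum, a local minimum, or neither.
f'(x) = 2*(x^2 - 2*x*(x - 1) + 2)/(x^2 + 2)^2

Solve f'(x) = 0:
  f'(x) = -2*(x^2 - 2*x - 2)/(x^2 + 2)^2; the denominator is positive wherever f is defined, so f'(x) = 0 ⇔ -2*x^2 + 4*x + 4 = 0.
  Factor: -2*x^2 + 4*x + 4 = -2*(x^2 - 2*x - 2); x^2 - 2*x - 2 = 0 has no rational roots; quadratic formula: x = (2 ± √12)/2.
  ⇒ x = 1 - sqrt(3) ≈ -0.7321, 1 + sqrt(3) ≈ 2.7321

f''(x) = 4*(4*x^2*(x - 1) + (1 - 3*x)*(x^2 + 2))/(x^2 + 2)^3
Second-derivative test at each critical point:
  f''(-0.7321) = 1.0774 > 0 → local minimum
  f''(2.7321) = -0.0774 < 0 → local maximum

Critical points: x = 1 - sqrt(3) ≈ -0.7321 (local minimum); x = 1 + sqrt(3) ≈ 2.7321 (local maximum)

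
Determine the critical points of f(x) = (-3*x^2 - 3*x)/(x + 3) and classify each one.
f'(x) = 3*(-x^2 - 6*x - 3)/(x^2 + 6*x + 9)

Solve f'(x) = 0:
  f'(x) = -3*(x^2 + 6*x + 3)/(x + 3)^2; the denominator is positive wherever f is defined, so f'(x) = 0 ⇔ -3*x^2 - 18*x - 9 = 0.
  Factor: -3*x^2 - 18*x - 9 = -3*(x^2 + 6*x + 3); x^2 + 6*x + 3 = 0 has no rational roots; quadratic formula: x = (-6 ± √24)/2.
  ⇒ x = -3 - sqrt(6) ≈ -5.4495, -3 + sqrt(6) ≈ -0.5505

f''(x) = -36/(x^3 + 9*x^2 + 27*x + 27)
Second-derivative test at each critical point:
  f''(-5.4495) = 2.4495 > 0 → local minimum
  f''(-0.5505) = -2.4495 < 0 → local maximum

Critical points: x = -3 - sqrt(6) ≈ -5.4495 (local minimum); x = -3 + sqrt(6) ≈ -0.5505 (local maximum)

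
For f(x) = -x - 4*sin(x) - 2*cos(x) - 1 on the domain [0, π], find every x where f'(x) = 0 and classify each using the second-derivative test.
f'(x) = 2*sin(x) - 4*cos(x) - 1

Solve f'(x) = 0 on [0, π]:
  f'(x) = 0 ⇔ 2*sin(x) - 4*cos(x) = 1. Write the left side as R·cos(x + φ) with R = √((-4)² + (-2)²) = 2*sqrt(5), cos φ = -2*sqrt(5)/5, sin φ = -sqrt(5)/5; then cos(x + φ) = sqrt(5)/10. Solve for x and keep the solutions lying in [0, π].
  ⇒ x = atan((1 + 2*sqrt(19))/(-2 + sqrt(19))) ≈ 1.3327

f''(x) = 4*sin(x) + 2*cos(x)
Second-derivative test at each critical point:
  f''(1.3327) = 4.3589 > 0 → local minimum

Critical points: x = atan((1 + 2*sqrt(19))/(-2 + sqrt(19))) ≈ 1.3327 (local minimum)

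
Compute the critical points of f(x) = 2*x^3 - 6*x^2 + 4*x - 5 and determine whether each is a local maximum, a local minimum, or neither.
f'(x) = 6*x^2 - 12*x + 4

Solve f'(x) = 0:
  Factor: 6*x^2 - 12*x + 4 = 2*(3*x^2 - 6*x + 2); 3*x^2 - 6*x + 2 = 0 has no rational roots; quadratic formula: x = (6 ± √12)/6.
  ⇒ x = 1 - sqrt(3)/3 ≈ 0.4226, sqrt(3)/3 + 1 ≈ 1.5774

f''(x) = 12*x - 12
Second-derivative test at each critical point:
  f''(0.4226) = -6.9282 < 0 → local maximum
  f''(1.5774) = 6.9282 > 0 → local minimum

Critical points: x = 1 - sqrt(3)/3 ≈ 0.4226 (local maximum); x = sqrt(3)/3 + 1 ≈ 1.5774 (local minimum)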